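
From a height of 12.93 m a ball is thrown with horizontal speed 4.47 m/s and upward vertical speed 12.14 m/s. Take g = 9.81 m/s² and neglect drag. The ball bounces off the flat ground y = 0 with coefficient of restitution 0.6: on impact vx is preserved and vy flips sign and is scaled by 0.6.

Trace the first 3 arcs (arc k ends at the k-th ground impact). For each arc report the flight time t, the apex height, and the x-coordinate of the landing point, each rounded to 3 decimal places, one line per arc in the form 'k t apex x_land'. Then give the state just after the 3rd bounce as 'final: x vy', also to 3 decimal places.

1 3.279 20.442 14.657
2 2.450 7.359 25.607
3 1.470 2.649 32.178
final: 32.178 4.326

Arc 1: start y=12.930, vy=12.140 → t=3.279, apex=20.442, x_land=14.657, impact vy=-20.027
  bounce: vy ← 0.6·20.027 = 12.016
Arc 2: start y=0.000, vy=12.016 → t=2.450, apex=7.359, x_land=25.607, impact vy=-12.016
  bounce: vy ← 0.6·12.016 = 7.210
Arc 3: start y=0.000, vy=7.210 → t=1.470, apex=2.649, x_land=32.178, impact vy=-7.210
  bounce: vy ← 0.6·7.210 = 4.326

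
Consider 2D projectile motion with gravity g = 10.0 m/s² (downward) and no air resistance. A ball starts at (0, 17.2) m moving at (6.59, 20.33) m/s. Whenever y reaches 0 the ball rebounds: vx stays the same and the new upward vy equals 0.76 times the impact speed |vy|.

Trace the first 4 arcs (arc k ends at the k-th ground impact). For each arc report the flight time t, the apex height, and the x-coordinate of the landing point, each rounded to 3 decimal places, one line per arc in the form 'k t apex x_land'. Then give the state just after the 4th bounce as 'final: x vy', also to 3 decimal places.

Arc 1: start y=17.200, vy=20.330 → t=4.785, apex=37.865, x_land=31.533, impact vy=-27.519
  bounce: vy ← 0.76·27.519 = 20.915
Arc 2: start y=0.000, vy=20.915 → t=4.183, apex=21.871, x_land=59.098, impact vy=-20.915
  bounce: vy ← 0.76·20.915 = 15.895
Arc 3: start y=0.000, vy=15.895 → t=3.179, apex=12.633, x_land=80.048, impact vy=-15.895
  bounce: vy ← 0.76·15.895 = 12.080
Arc 4: start y=0.000, vy=12.080 → t=2.416, apex=7.297, x_land=95.970, impact vy=-12.080
  bounce: vy ← 0.76·12.080 = 9.181

1 4.785 37.865 31.533
2 4.183 21.871 59.098
3 3.179 12.633 80.048
4 2.416 7.297 95.970
final: 95.970 9.181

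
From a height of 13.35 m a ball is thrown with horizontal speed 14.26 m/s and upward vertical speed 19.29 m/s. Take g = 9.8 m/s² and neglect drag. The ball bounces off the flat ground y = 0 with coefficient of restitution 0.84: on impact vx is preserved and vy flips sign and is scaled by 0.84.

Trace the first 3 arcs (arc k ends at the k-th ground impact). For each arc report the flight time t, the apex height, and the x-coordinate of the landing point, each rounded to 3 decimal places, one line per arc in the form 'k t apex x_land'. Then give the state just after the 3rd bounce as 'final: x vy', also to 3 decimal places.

1 4.537 32.335 64.701
2 4.316 22.816 126.242
3 3.625 16.099 177.937
final: 177.937 14.921

Arc 1: start y=13.350, vy=19.290 → t=4.537, apex=32.335, x_land=64.701, impact vy=-25.175
  bounce: vy ← 0.84·25.175 = 21.147
Arc 2: start y=0.000, vy=21.147 → t=4.316, apex=22.816, x_land=126.242, impact vy=-21.147
  bounce: vy ← 0.84·21.147 = 17.763
Arc 3: start y=0.000, vy=17.763 → t=3.625, apex=16.099, x_land=177.937, impact vy=-17.763
  bounce: vy ← 0.84·17.763 = 14.921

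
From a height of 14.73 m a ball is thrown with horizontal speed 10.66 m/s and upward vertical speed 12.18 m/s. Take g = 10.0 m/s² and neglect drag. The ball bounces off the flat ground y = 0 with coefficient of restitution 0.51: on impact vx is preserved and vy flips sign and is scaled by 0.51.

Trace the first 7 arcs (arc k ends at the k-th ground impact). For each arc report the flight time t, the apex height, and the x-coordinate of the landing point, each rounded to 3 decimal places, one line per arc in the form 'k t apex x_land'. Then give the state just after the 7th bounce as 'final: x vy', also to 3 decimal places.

Arc 1: start y=14.730, vy=12.180 → t=3.323, apex=22.148, x_land=35.419, impact vy=-21.046
  bounce: vy ← 0.51·21.046 = 10.734
Arc 2: start y=0.000, vy=10.734 → t=2.147, apex=5.761, x_land=58.304, impact vy=-10.734
  bounce: vy ← 0.51·10.734 = 5.474
Arc 3: start y=0.000, vy=5.474 → t=1.095, apex=1.498, x_land=69.975, impact vy=-5.474
  bounce: vy ← 0.51·5.474 = 2.792
Arc 4: start y=0.000, vy=2.792 → t=0.558, apex=0.390, x_land=75.927, impact vy=-2.792
  bounce: vy ← 0.51·2.792 = 1.424
Arc 5: start y=0.000, vy=1.424 → t=0.285, apex=0.101, x_land=78.962, impact vy=-1.424
  bounce: vy ← 0.51·1.424 = 0.726
Arc 6: start y=0.000, vy=0.726 → t=0.145, apex=0.026, x_land=80.510, impact vy=-0.726
  bounce: vy ← 0.51·0.726 = 0.370
Arc 7: start y=0.000, vy=0.370 → t=0.074, apex=0.007, x_land=81.300, impact vy=-0.370
  bounce: vy ← 0.51·0.370 = 0.189

1 3.323 22.148 35.419
2 2.147 5.761 58.304
3 1.095 1.498 69.975
4 0.558 0.390 75.927
5 0.285 0.101 78.962
6 0.145 0.026 80.510
7 0.074 0.007 81.300
final: 81.300 0.189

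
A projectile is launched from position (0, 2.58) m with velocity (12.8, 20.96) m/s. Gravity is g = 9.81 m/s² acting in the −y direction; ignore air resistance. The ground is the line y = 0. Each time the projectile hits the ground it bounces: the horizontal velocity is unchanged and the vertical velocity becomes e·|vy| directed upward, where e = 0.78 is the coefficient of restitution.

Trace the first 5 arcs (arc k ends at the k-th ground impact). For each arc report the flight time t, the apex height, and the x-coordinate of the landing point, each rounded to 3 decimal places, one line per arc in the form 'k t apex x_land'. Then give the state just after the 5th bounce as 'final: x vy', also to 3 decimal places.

1 4.393 24.972 56.229
2 3.520 15.193 101.284
3 2.746 9.243 136.426
4 2.141 5.624 163.837
5 1.670 3.421 185.218
final: 185.218 6.391

Arc 1: start y=2.580, vy=20.960 → t=4.393, apex=24.972, x_land=56.229, impact vy=-22.135
  bounce: vy ← 0.78·22.135 = 17.265
Arc 2: start y=0.000, vy=17.265 → t=3.520, apex=15.193, x_land=101.284, impact vy=-17.265
  bounce: vy ← 0.78·17.265 = 13.467
Arc 3: start y=0.000, vy=13.467 → t=2.746, apex=9.243, x_land=136.426, impact vy=-13.467
  bounce: vy ← 0.78·13.467 = 10.504
Arc 4: start y=0.000, vy=10.504 → t=2.141, apex=5.624, x_land=163.837, impact vy=-10.504
  bounce: vy ← 0.78·10.504 = 8.193
Arc 5: start y=0.000, vy=8.193 → t=1.670, apex=3.421, x_land=185.218, impact vy=-8.193
  bounce: vy ← 0.78·8.193 = 6.391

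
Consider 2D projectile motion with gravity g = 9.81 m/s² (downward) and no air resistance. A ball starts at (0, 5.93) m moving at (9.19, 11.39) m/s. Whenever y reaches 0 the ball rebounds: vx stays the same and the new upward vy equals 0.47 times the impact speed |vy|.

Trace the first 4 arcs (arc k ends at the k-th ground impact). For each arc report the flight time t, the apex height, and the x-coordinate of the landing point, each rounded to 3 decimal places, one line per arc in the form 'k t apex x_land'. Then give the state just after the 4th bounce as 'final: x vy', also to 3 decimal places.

Arc 1: start y=5.930, vy=11.390 → t=2.760, apex=12.542, x_land=25.366, impact vy=-15.687
  bounce: vy ← 0.47·15.687 = 7.373
Arc 2: start y=0.000, vy=7.373 → t=1.503, apex=2.771, x_land=39.179, impact vy=-7.373
  bounce: vy ← 0.47·7.373 = 3.465
Arc 3: start y=0.000, vy=3.465 → t=0.706, apex=0.612, x_land=45.672, impact vy=-3.465
  bounce: vy ← 0.47·3.465 = 1.629
Arc 4: start y=0.000, vy=1.629 → t=0.332, apex=0.135, x_land=48.723, impact vy=-1.629
  bounce: vy ← 0.47·1.629 = 0.765

1 2.760 12.542 25.366
2 1.503 2.771 39.179
3 0.706 0.612 45.672
4 0.332 0.135 48.723
final: 48.723 0.765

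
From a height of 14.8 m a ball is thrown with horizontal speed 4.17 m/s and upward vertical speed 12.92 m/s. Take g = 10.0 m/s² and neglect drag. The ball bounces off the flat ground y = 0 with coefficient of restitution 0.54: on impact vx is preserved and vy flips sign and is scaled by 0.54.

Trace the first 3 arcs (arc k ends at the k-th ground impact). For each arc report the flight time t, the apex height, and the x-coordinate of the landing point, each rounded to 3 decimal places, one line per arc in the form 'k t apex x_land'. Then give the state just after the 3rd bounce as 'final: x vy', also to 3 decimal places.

Arc 1: start y=14.800, vy=12.920 → t=3.444, apex=23.146, x_land=14.360, impact vy=-21.516
  bounce: vy ← 0.54·21.516 = 11.618
Arc 2: start y=0.000, vy=11.618 → t=2.324, apex=6.749, x_land=24.050, impact vy=-11.618
  bounce: vy ← 0.54·11.618 = 6.274
Arc 3: start y=0.000, vy=6.274 → t=1.255, apex=1.968, x_land=29.282, impact vy=-6.274
  bounce: vy ← 0.54·6.274 = 3.388

1 3.444 23.146 14.360
2 2.324 6.749 24.050
3 1.255 1.968 29.282
final: 29.282 3.388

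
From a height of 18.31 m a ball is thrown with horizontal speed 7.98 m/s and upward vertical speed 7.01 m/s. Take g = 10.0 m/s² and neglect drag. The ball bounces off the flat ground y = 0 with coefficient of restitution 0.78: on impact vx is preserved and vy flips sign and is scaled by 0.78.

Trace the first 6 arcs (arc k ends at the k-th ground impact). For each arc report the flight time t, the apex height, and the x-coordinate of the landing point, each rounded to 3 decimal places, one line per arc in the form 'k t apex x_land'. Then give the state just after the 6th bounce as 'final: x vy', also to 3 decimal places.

1 2.739 20.767 21.857
2 3.179 12.635 47.228
3 2.480 7.687 67.017
4 1.934 4.677 82.452
5 1.509 2.845 94.492
6 1.177 1.731 103.883
final: 103.883 4.590

Arc 1: start y=18.310, vy=7.010 → t=2.739, apex=20.767, x_land=21.857, impact vy=-20.380
  bounce: vy ← 0.78·20.380 = 15.896
Arc 2: start y=0.000, vy=15.896 → t=3.179, apex=12.635, x_land=47.228, impact vy=-15.896
  bounce: vy ← 0.78·15.896 = 12.399
Arc 3: start y=0.000, vy=12.399 → t=2.480, apex=7.687, x_land=67.017, impact vy=-12.399
  bounce: vy ← 0.78·12.399 = 9.671
Arc 4: start y=0.000, vy=9.671 → t=1.934, apex=4.677, x_land=82.452, impact vy=-9.671
  bounce: vy ← 0.78·9.671 = 7.544
Arc 5: start y=0.000, vy=7.544 → t=1.509, apex=2.845, x_land=94.492, impact vy=-7.544
  bounce: vy ← 0.78·7.544 = 5.884
Arc 6: start y=0.000, vy=5.884 → t=1.177, apex=1.731, x_land=103.883, impact vy=-5.884
  bounce: vy ← 0.78·5.884 = 4.590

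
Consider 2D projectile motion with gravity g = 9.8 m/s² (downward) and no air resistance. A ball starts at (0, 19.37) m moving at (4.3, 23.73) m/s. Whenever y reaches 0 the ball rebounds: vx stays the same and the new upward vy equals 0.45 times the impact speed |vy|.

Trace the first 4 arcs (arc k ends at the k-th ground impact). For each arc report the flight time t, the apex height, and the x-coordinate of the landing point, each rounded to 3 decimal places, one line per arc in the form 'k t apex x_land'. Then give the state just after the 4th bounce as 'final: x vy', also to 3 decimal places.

1 5.555 48.100 23.885
2 2.820 9.740 36.010
3 1.269 1.972 41.466
4 0.571 0.399 43.921
final: 43.921 1.259

Arc 1: start y=19.370, vy=23.730 → t=5.555, apex=48.100, x_land=23.885, impact vy=-30.704
  bounce: vy ← 0.45·30.704 = 13.817
Arc 2: start y=0.000, vy=13.817 → t=2.820, apex=9.740, x_land=36.010, impact vy=-13.817
  bounce: vy ← 0.45·13.817 = 6.218
Arc 3: start y=0.000, vy=6.218 → t=1.269, apex=1.972, x_land=41.466, impact vy=-6.218
  bounce: vy ← 0.45·6.218 = 2.798
Arc 4: start y=0.000, vy=2.798 → t=0.571, apex=0.399, x_land=43.921, impact vy=-2.798
  bounce: vy ← 0.45·2.798 = 1.259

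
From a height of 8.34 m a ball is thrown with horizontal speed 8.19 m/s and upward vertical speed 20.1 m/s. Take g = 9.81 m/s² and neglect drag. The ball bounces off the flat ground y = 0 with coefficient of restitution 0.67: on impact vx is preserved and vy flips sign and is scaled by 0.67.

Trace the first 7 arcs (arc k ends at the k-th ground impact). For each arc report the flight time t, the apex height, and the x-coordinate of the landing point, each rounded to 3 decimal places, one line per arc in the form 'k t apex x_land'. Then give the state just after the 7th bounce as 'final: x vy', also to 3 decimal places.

Arc 1: start y=8.340, vy=20.100 → t=4.478, apex=28.932, x_land=36.672, impact vy=-23.825
  bounce: vy ← 0.67·23.825 = 15.963
Arc 2: start y=0.000, vy=15.963 → t=3.254, apex=12.987, x_land=63.325, impact vy=-15.963
  bounce: vy ← 0.67·15.963 = 10.695
Arc 3: start y=0.000, vy=10.695 → t=2.180, apex=5.830, x_land=81.183, impact vy=-10.695
  bounce: vy ← 0.67·10.695 = 7.166
Arc 4: start y=0.000, vy=7.166 → t=1.461, apex=2.617, x_land=93.148, impact vy=-7.166
  bounce: vy ← 0.67·7.166 = 4.801
Arc 5: start y=0.000, vy=4.801 → t=0.979, apex=1.175, x_land=101.164, impact vy=-4.801
  bounce: vy ← 0.67·4.801 = 3.217
Arc 6: start y=0.000, vy=3.217 → t=0.656, apex=0.527, x_land=106.535, impact vy=-3.217
  bounce: vy ← 0.67·3.217 = 2.155
Arc 7: start y=0.000, vy=2.155 → t=0.439, apex=0.237, x_land=110.134, impact vy=-2.155
  bounce: vy ← 0.67·2.155 = 1.444

1 4.478 28.932 36.672
2 3.254 12.987 63.325
3 2.180 5.830 81.183
4 1.461 2.617 93.148
5 0.979 1.175 101.164
6 0.656 0.527 106.535
7 0.439 0.237 110.134
final: 110.134 1.444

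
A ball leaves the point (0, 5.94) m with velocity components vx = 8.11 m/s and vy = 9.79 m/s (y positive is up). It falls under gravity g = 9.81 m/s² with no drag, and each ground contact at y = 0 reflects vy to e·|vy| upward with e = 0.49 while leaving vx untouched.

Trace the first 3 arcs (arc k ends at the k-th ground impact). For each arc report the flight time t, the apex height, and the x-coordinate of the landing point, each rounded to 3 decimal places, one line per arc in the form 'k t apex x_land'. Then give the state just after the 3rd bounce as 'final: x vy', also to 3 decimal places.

Arc 1: start y=5.940, vy=9.790 → t=2.484, apex=10.825, x_land=20.141, impact vy=-14.573
  bounce: vy ← 0.49·14.573 = 7.141
Arc 2: start y=0.000, vy=7.141 → t=1.456, apex=2.599, x_land=31.949, impact vy=-7.141
  bounce: vy ← 0.49·7.141 = 3.499
Arc 3: start y=0.000, vy=3.499 → t=0.713, apex=0.624, x_land=37.734, impact vy=-3.499
  bounce: vy ← 0.49·3.499 = 1.715

1 2.484 10.825 20.141
2 1.456 2.599 31.949
3 0.713 0.624 37.734
final: 37.734 1.715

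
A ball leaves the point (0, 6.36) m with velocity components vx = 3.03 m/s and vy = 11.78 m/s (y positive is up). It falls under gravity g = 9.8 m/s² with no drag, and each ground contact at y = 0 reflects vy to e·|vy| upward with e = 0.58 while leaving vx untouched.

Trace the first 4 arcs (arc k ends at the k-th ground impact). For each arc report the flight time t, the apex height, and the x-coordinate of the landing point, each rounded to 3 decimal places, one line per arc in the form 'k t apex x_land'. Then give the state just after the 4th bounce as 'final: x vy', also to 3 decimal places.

Arc 1: start y=6.360, vy=11.780 → t=2.858, apex=13.440, x_land=8.660, impact vy=-16.230
  bounce: vy ← 0.58·16.230 = 9.414
Arc 2: start y=0.000, vy=9.414 → t=1.921, apex=4.521, x_land=14.481, impact vy=-9.414
  bounce: vy ← 0.58·9.414 = 5.460
Arc 3: start y=0.000, vy=5.460 → t=1.114, apex=1.521, x_land=17.858, impact vy=-5.460
  bounce: vy ← 0.58·5.460 = 3.167
Arc 4: start y=0.000, vy=3.167 → t=0.646, apex=0.512, x_land=19.816, impact vy=-3.167
  bounce: vy ← 0.58·3.167 = 1.837

1 2.858 13.440 8.660
2 1.921 4.521 14.481
3 1.114 1.521 17.858
4 0.646 0.512 19.816
final: 19.816 1.837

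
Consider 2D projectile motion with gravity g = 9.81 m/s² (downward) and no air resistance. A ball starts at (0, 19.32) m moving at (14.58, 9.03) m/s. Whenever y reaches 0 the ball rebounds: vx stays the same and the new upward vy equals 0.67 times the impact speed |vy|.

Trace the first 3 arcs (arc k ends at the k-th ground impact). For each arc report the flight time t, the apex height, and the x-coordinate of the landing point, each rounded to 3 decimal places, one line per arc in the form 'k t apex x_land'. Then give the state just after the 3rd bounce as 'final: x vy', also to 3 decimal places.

1 3.108 23.476 45.318
2 2.932 10.538 88.060
3 1.964 4.731 116.697
final: 116.697 6.455

Arc 1: start y=19.320, vy=9.030 → t=3.108, apex=23.476, x_land=45.318, impact vy=-21.462
  bounce: vy ← 0.67·21.462 = 14.379
Arc 2: start y=0.000, vy=14.379 → t=2.932, apex=10.538, x_land=88.060, impact vy=-14.379
  bounce: vy ← 0.67·14.379 = 9.634
Arc 3: start y=0.000, vy=9.634 → t=1.964, apex=4.731, x_land=116.697, impact vy=-9.634
  bounce: vy ← 0.67·9.634 = 6.455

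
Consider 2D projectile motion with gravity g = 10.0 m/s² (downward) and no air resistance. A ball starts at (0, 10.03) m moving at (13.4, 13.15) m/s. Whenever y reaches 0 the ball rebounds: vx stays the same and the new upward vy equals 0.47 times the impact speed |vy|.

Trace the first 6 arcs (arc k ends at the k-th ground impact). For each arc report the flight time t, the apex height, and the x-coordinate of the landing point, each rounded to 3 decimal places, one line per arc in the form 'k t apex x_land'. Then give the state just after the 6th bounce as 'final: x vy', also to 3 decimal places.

1 3.248 18.676 43.519
2 1.817 4.126 67.863
3 0.854 0.911 79.304
4 0.401 0.201 84.682
5 0.189 0.044 87.209
6 0.089 0.010 88.397
final: 88.397 0.208

Arc 1: start y=10.030, vy=13.150 → t=3.248, apex=18.676, x_land=43.519, impact vy=-19.327
  bounce: vy ← 0.47·19.327 = 9.084
Arc 2: start y=0.000, vy=9.084 → t=1.817, apex=4.126, x_land=67.863, impact vy=-9.084
  bounce: vy ← 0.47·9.084 = 4.269
Arc 3: start y=0.000, vy=4.269 → t=0.854, apex=0.911, x_land=79.304, impact vy=-4.269
  bounce: vy ← 0.47·4.269 = 2.007
Arc 4: start y=0.000, vy=2.007 → t=0.401, apex=0.201, x_land=84.682, impact vy=-2.007
  bounce: vy ← 0.47·2.007 = 0.943
Arc 5: start y=0.000, vy=0.943 → t=0.189, apex=0.044, x_land=87.209, impact vy=-0.943
  bounce: vy ← 0.47·0.943 = 0.443
Arc 6: start y=0.000, vy=0.443 → t=0.089, apex=0.010, x_land=88.397, impact vy=-0.443
  bounce: vy ← 0.47·0.443 = 0.208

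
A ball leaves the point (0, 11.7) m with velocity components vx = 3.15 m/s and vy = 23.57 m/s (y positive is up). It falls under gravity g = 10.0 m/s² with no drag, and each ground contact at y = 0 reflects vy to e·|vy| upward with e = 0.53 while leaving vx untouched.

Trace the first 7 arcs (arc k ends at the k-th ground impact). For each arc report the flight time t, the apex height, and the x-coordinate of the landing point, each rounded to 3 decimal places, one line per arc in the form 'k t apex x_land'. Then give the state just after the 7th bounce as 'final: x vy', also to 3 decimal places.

Arc 1: start y=11.700, vy=23.570 → t=5.167, apex=39.477, x_land=16.276, impact vy=-28.099
  bounce: vy ← 0.53·28.099 = 14.892
Arc 2: start y=0.000, vy=14.892 → t=2.978, apex=11.089, x_land=25.658, impact vy=-14.892
  bounce: vy ← 0.53·14.892 = 7.893
Arc 3: start y=0.000, vy=7.893 → t=1.579, apex=3.115, x_land=30.630, impact vy=-7.893
  bounce: vy ← 0.53·7.893 = 4.183
Arc 4: start y=0.000, vy=4.183 → t=0.837, apex=0.875, x_land=33.266, impact vy=-4.183
  bounce: vy ← 0.53·4.183 = 2.217
Arc 5: start y=0.000, vy=2.217 → t=0.443, apex=0.246, x_land=34.663, impact vy=-2.217
  bounce: vy ← 0.53·2.217 = 1.175
Arc 6: start y=0.000, vy=1.175 → t=0.235, apex=0.069, x_land=35.403, impact vy=-1.175
  bounce: vy ← 0.53·1.175 = 0.623
Arc 7: start y=0.000, vy=0.623 → t=0.125, apex=0.019, x_land=35.795, impact vy=-0.623
  bounce: vy ← 0.53·0.623 = 0.330

1 5.167 39.477 16.276
2 2.978 11.089 25.658
3 1.579 3.115 30.630
4 0.837 0.875 33.266
5 0.443 0.246 34.663
6 0.235 0.069 35.403
7 0.125 0.019 35.795
final: 35.795 0.330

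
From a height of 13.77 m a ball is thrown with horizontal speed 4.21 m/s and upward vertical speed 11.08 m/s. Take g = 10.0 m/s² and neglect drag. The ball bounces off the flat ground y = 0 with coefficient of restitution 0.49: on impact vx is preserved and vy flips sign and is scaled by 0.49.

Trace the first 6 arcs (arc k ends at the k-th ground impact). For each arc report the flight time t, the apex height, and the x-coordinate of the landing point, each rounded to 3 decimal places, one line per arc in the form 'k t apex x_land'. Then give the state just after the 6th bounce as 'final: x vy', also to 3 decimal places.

1 3.103 19.908 13.065
2 1.956 4.780 21.298
3 0.958 1.148 25.332
4 0.470 0.276 27.309
5 0.230 0.066 28.277
6 0.113 0.016 28.752
final: 28.752 0.276

Arc 1: start y=13.770, vy=11.080 → t=3.103, apex=19.908, x_land=13.065, impact vy=-19.954
  bounce: vy ← 0.49·19.954 = 9.778
Arc 2: start y=0.000, vy=9.778 → t=1.956, apex=4.780, x_land=21.298, impact vy=-9.778
  bounce: vy ← 0.49·9.778 = 4.791
Arc 3: start y=0.000, vy=4.791 → t=0.958, apex=1.148, x_land=25.332, impact vy=-4.791
  bounce: vy ← 0.49·4.791 = 2.348
Arc 4: start y=0.000, vy=2.348 → t=0.470, apex=0.276, x_land=27.309, impact vy=-2.348
  bounce: vy ← 0.49·2.348 = 1.150
Arc 5: start y=0.000, vy=1.150 → t=0.230, apex=0.066, x_land=28.277, impact vy=-1.150
  bounce: vy ← 0.49·1.150 = 0.564
Arc 6: start y=0.000, vy=0.564 → t=0.113, apex=0.016, x_land=28.752, impact vy=-0.564
  bounce: vy ← 0.49·0.564 = 0.276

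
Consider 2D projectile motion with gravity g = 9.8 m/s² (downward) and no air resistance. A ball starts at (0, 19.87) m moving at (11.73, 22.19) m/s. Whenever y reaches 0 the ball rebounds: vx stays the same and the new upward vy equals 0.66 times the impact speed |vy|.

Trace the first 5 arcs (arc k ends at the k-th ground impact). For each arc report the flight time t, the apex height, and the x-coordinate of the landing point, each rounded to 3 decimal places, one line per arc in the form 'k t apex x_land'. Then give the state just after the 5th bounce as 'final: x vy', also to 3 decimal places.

Arc 1: start y=19.870, vy=22.190 → t=5.294, apex=44.992, x_land=62.104, impact vy=-29.696
  bounce: vy ← 0.66·29.696 = 19.599
Arc 2: start y=0.000, vy=19.599 → t=4.000, apex=19.599, x_land=109.023, impact vy=-19.599
  bounce: vy ← 0.66·19.599 = 12.936
Arc 3: start y=0.000, vy=12.936 → t=2.640, apex=8.537, x_land=139.989, impact vy=-12.936
  bounce: vy ← 0.66·12.936 = 8.537
Arc 4: start y=0.000, vy=8.537 → t=1.742, apex=3.719, x_land=160.426, impact vy=-8.537
  bounce: vy ← 0.66·8.537 = 5.635
Arc 5: start y=0.000, vy=5.635 → t=1.150, apex=1.620, x_land=173.915, impact vy=-5.635
  bounce: vy ← 0.66·5.635 = 3.719

1 5.294 44.992 62.104
2 4.000 19.599 109.023
3 2.640 8.537 139.989
4 1.742 3.719 160.426
5 1.150 1.620 173.915
final: 173.915 3.719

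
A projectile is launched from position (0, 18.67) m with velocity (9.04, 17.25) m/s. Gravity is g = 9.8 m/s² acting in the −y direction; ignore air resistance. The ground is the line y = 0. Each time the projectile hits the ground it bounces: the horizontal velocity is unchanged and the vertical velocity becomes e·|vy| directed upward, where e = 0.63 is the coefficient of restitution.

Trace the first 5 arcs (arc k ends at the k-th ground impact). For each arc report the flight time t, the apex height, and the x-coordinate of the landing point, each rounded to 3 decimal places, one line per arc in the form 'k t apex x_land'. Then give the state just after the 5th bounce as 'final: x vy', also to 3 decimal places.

Arc 1: start y=18.670, vy=17.250 → t=4.389, apex=33.852, x_land=39.673, impact vy=-25.758
  bounce: vy ← 0.63·25.758 = 16.228
Arc 2: start y=0.000, vy=16.228 → t=3.312, apex=13.436, x_land=69.612, impact vy=-16.228
  bounce: vy ← 0.63·16.228 = 10.224
Arc 3: start y=0.000, vy=10.224 → t=2.086, apex=5.333, x_land=88.473, impact vy=-10.224
  bounce: vy ← 0.63·10.224 = 6.441
Arc 4: start y=0.000, vy=6.441 → t=1.314, apex=2.117, x_land=100.356, impact vy=-6.441
  bounce: vy ← 0.63·6.441 = 4.058
Arc 5: start y=0.000, vy=4.058 → t=0.828, apex=0.840, x_land=107.842, impact vy=-4.058
  bounce: vy ← 0.63·4.058 = 2.556

1 4.389 33.852 39.673
2 3.312 13.436 69.612
3 2.086 5.333 88.473
4 1.314 2.117 100.356
5 0.828 0.840 107.842
final: 107.842 2.556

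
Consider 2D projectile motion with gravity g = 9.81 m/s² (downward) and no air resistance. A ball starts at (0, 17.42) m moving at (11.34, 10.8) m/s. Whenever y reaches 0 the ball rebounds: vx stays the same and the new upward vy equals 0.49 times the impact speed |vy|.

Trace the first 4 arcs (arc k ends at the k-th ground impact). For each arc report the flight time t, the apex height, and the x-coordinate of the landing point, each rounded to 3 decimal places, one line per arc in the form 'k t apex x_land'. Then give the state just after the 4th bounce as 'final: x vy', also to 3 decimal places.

1 3.283 23.365 37.234
2 2.139 5.610 61.489
3 1.048 1.347 73.374
4 0.514 0.323 79.198
final: 79.198 1.234

Arc 1: start y=17.420, vy=10.800 → t=3.283, apex=23.365, x_land=37.234, impact vy=-21.411
  bounce: vy ← 0.49·21.411 = 10.491
Arc 2: start y=0.000, vy=10.491 → t=2.139, apex=5.610, x_land=61.489, impact vy=-10.491
  bounce: vy ← 0.49·10.491 = 5.141
Arc 3: start y=0.000, vy=5.141 → t=1.048, apex=1.347, x_land=73.374, impact vy=-5.141
  bounce: vy ← 0.49·5.141 = 2.519
Arc 4: start y=0.000, vy=2.519 → t=0.514, apex=0.323, x_land=79.198, impact vy=-2.519
  bounce: vy ← 0.49·2.519 = 1.234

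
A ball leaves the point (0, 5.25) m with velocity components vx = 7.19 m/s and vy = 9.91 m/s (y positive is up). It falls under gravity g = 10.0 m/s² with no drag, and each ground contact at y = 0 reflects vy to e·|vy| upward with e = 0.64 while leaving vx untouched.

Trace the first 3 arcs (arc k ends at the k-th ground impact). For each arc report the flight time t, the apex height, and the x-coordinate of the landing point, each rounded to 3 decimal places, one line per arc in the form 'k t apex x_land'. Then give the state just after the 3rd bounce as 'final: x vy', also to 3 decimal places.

Arc 1: start y=5.250, vy=9.910 → t=2.417, apex=10.160, x_land=17.375, impact vy=-14.255
  bounce: vy ← 0.64·14.255 = 9.123
Arc 2: start y=0.000, vy=9.123 → t=1.825, apex=4.162, x_land=30.494, impact vy=-9.123
  bounce: vy ← 0.64·9.123 = 5.839
Arc 3: start y=0.000, vy=5.839 → t=1.168, apex=1.705, x_land=38.890, impact vy=-5.839
  bounce: vy ← 0.64·5.839 = 3.737

1 2.417 10.160 17.375
2 1.825 4.162 30.494
3 1.168 1.705 38.890
final: 38.890 3.737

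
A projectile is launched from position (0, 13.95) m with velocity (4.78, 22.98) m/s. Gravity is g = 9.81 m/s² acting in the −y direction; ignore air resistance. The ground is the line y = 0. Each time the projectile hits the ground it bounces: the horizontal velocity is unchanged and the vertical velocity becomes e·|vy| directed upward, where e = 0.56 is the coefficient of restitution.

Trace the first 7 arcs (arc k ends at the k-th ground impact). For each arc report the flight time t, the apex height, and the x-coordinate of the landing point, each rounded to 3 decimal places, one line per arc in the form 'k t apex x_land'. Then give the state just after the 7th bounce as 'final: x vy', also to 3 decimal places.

1 5.229 40.865 24.994
2 3.233 12.815 40.447
3 1.810 4.019 49.100
4 1.014 1.260 53.946
5 0.568 0.395 56.660
6 0.318 0.124 58.180
7 0.178 0.039 59.031
final: 59.031 0.489

Arc 1: start y=13.950, vy=22.980 → t=5.229, apex=40.865, x_land=24.994, impact vy=-28.316
  bounce: vy ← 0.56·28.316 = 15.857
Arc 2: start y=0.000, vy=15.857 → t=3.233, apex=12.815, x_land=40.447, impact vy=-15.857
  bounce: vy ← 0.56·15.857 = 8.880
Arc 3: start y=0.000, vy=8.880 → t=1.810, apex=4.019, x_land=49.100, impact vy=-8.880
  bounce: vy ← 0.56·8.880 = 4.973
Arc 4: start y=0.000, vy=4.973 → t=1.014, apex=1.260, x_land=53.946, impact vy=-4.973
  bounce: vy ← 0.56·4.973 = 2.785
Arc 5: start y=0.000, vy=2.785 → t=0.568, apex=0.395, x_land=56.660, impact vy=-2.785
  bounce: vy ← 0.56·2.785 = 1.559
Arc 6: start y=0.000, vy=1.559 → t=0.318, apex=0.124, x_land=58.180, impact vy=-1.559
  bounce: vy ← 0.56·1.559 = 0.873
Arc 7: start y=0.000, vy=0.873 → t=0.178, apex=0.039, x_land=59.031, impact vy=-0.873
  bounce: vy ← 0.56·0.873 = 0.489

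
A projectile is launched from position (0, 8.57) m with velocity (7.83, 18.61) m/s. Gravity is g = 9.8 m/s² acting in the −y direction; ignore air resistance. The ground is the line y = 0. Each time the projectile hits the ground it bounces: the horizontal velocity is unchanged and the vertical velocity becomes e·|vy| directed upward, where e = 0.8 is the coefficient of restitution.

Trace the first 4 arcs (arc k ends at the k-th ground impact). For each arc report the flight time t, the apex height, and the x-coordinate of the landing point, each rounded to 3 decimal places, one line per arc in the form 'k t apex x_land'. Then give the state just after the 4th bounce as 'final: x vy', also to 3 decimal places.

1 4.213 26.240 32.988
2 3.703 16.794 61.980
3 2.962 10.748 85.173
4 2.370 6.879 103.727
final: 103.727 9.289

Arc 1: start y=8.570, vy=18.610 → t=4.213, apex=26.240, x_land=32.988, impact vy=-22.678
  bounce: vy ← 0.8·22.678 = 18.143
Arc 2: start y=0.000, vy=18.143 → t=3.703, apex=16.794, x_land=61.980, impact vy=-18.143
  bounce: vy ← 0.8·18.143 = 14.514
Arc 3: start y=0.000, vy=14.514 → t=2.962, apex=10.748, x_land=85.173, impact vy=-14.514
  bounce: vy ← 0.8·14.514 = 11.611
Arc 4: start y=0.000, vy=11.611 → t=2.370, apex=6.879, x_land=103.727, impact vy=-11.611
  bounce: vy ← 0.8·11.611 = 9.289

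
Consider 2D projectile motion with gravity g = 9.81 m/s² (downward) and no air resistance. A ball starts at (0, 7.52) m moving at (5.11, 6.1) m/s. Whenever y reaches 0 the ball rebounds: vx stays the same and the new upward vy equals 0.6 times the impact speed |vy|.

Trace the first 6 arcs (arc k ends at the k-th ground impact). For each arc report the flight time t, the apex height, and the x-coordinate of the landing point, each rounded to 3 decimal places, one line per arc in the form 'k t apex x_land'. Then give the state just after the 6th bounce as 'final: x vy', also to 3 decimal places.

Arc 1: start y=7.520, vy=6.100 → t=2.007, apex=9.417, x_land=10.258, impact vy=-13.592
  bounce: vy ← 0.6·13.592 = 8.155
Arc 2: start y=0.000, vy=8.155 → t=1.663, apex=3.390, x_land=18.754, impact vy=-8.155
  bounce: vy ← 0.6·8.155 = 4.893
Arc 3: start y=0.000, vy=4.893 → t=0.998, apex=1.220, x_land=23.852, impact vy=-4.893
  bounce: vy ← 0.6·4.893 = 2.936
Arc 4: start y=0.000, vy=2.936 → t=0.599, apex=0.439, x_land=26.910, impact vy=-2.936
  bounce: vy ← 0.6·2.936 = 1.762
Arc 5: start y=0.000, vy=1.762 → t=0.359, apex=0.158, x_land=28.746, impact vy=-1.762
  bounce: vy ← 0.6·1.762 = 1.057
Arc 6: start y=0.000, vy=1.057 → t=0.215, apex=0.057, x_land=29.847, impact vy=-1.057
  bounce: vy ← 0.6·1.057 = 0.634

1 2.007 9.417 10.258
2 1.663 3.390 18.754
3 0.998 1.220 23.852
4 0.599 0.439 26.910
5 0.359 0.158 28.746
6 0.215 0.057 29.847
final: 29.847 0.634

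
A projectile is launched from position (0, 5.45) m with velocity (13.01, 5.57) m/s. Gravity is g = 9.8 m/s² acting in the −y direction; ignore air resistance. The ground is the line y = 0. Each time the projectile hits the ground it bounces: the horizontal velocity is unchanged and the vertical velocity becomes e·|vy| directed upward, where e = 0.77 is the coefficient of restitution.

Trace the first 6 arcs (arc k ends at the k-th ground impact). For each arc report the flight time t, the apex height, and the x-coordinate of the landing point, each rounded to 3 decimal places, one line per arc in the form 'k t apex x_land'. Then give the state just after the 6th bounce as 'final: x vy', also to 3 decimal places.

1 1.766 7.033 22.981
2 1.845 4.170 46.984
3 1.421 2.472 65.466
4 1.094 1.466 79.698
5 0.842 0.869 90.656
6 0.649 0.515 99.094
final: 99.094 2.447

Arc 1: start y=5.450, vy=5.570 → t=1.766, apex=7.033, x_land=22.981, impact vy=-11.741
  bounce: vy ← 0.77·11.741 = 9.040
Arc 2: start y=0.000, vy=9.040 → t=1.845, apex=4.170, x_land=46.984, impact vy=-9.040
  bounce: vy ← 0.77·9.040 = 6.961
Arc 3: start y=0.000, vy=6.961 → t=1.421, apex=2.472, x_land=65.466, impact vy=-6.961
  bounce: vy ← 0.77·6.961 = 5.360
Arc 4: start y=0.000, vy=5.360 → t=1.094, apex=1.466, x_land=79.698, impact vy=-5.360
  bounce: vy ← 0.77·5.360 = 4.127
Arc 5: start y=0.000, vy=4.127 → t=0.842, apex=0.869, x_land=90.656, impact vy=-4.127
  bounce: vy ← 0.77·4.127 = 3.178
Arc 6: start y=0.000, vy=3.178 → t=0.649, apex=0.515, x_land=99.094, impact vy=-3.178
  bounce: vy ← 0.77·3.178 = 2.447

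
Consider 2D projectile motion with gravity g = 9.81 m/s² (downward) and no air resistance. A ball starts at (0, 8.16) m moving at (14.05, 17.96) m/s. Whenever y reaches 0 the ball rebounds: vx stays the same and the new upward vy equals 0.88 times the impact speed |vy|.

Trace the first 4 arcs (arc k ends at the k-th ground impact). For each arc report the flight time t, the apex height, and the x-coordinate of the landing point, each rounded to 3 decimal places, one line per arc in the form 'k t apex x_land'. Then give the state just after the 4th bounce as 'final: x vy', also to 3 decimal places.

Arc 1: start y=8.160, vy=17.960 → t=4.070, apex=24.600, x_land=57.188, impact vy=-21.970
  bounce: vy ← 0.88·21.970 = 19.333
Arc 2: start y=0.000, vy=19.333 → t=3.942, apex=19.051, x_land=112.566, impact vy=-19.333
  bounce: vy ← 0.88·19.333 = 17.013
Arc 3: start y=0.000, vy=17.013 → t=3.469, apex=14.753, x_land=161.299, impact vy=-17.013
  bounce: vy ← 0.88·17.013 = 14.972
Arc 4: start y=0.000, vy=14.972 → t=3.052, apex=11.425, x_land=204.184, impact vy=-14.972
  bounce: vy ← 0.88·14.972 = 13.175

1 4.070 24.600 57.188
2 3.942 19.051 112.566
3 3.469 14.753 161.299
4 3.052 11.425 204.184
final: 204.184 13.175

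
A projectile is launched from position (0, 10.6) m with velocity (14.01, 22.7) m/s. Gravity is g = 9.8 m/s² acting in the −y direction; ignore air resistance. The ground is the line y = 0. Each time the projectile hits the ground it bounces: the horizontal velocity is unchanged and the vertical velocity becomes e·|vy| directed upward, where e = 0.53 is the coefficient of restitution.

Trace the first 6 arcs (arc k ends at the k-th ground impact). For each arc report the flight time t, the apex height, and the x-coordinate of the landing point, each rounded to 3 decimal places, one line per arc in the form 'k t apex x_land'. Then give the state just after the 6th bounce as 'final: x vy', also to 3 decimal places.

Arc 1: start y=10.600, vy=22.700 → t=5.060, apex=36.890, x_land=70.893, impact vy=-26.890
  bounce: vy ← 0.53·26.890 = 14.251
Arc 2: start y=0.000, vy=14.251 → t=2.908, apex=10.362, x_land=111.640, impact vy=-14.251
  bounce: vy ← 0.53·14.251 = 7.553
Arc 3: start y=0.000, vy=7.553 → t=1.541, apex=2.911, x_land=133.237, impact vy=-7.553
  bounce: vy ← 0.53·7.553 = 4.003
Arc 4: start y=0.000, vy=4.003 → t=0.817, apex=0.818, x_land=144.683, impact vy=-4.003
  bounce: vy ← 0.53·4.003 = 2.122
Arc 5: start y=0.000, vy=2.122 → t=0.433, apex=0.230, x_land=150.749, impact vy=-2.122
  bounce: vy ← 0.53·2.122 = 1.125
Arc 6: start y=0.000, vy=1.125 → t=0.229, apex=0.065, x_land=153.964, impact vy=-1.125
  bounce: vy ← 0.53·1.125 = 0.596

1 5.060 36.890 70.893
2 2.908 10.362 111.640
3 1.541 2.911 133.237
4 0.817 0.818 144.683
5 0.433 0.230 150.749
6 0.229 0.065 153.964
final: 153.964 0.596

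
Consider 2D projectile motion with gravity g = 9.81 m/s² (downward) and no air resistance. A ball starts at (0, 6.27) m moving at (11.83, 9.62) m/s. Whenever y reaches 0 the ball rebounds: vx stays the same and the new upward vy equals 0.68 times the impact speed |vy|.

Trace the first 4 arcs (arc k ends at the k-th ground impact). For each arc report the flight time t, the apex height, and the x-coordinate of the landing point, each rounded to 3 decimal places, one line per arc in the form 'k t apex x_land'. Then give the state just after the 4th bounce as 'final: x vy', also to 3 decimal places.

1 2.477 10.987 29.306
2 2.035 5.080 53.385
3 1.384 2.349 69.759
4 0.941 1.086 80.893
final: 80.893 3.139

Arc 1: start y=6.270, vy=9.620 → t=2.477, apex=10.987, x_land=29.306, impact vy=-14.682
  bounce: vy ← 0.68·14.682 = 9.984
Arc 2: start y=0.000, vy=9.984 → t=2.035, apex=5.080, x_land=53.385, impact vy=-9.984
  bounce: vy ← 0.68·9.984 = 6.789
Arc 3: start y=0.000, vy=6.789 → t=1.384, apex=2.349, x_land=69.759, impact vy=-6.789
  bounce: vy ← 0.68·6.789 = 4.616
Arc 4: start y=0.000, vy=4.616 → t=0.941, apex=1.086, x_land=80.893, impact vy=-4.616
  bounce: vy ← 0.68·4.616 = 3.139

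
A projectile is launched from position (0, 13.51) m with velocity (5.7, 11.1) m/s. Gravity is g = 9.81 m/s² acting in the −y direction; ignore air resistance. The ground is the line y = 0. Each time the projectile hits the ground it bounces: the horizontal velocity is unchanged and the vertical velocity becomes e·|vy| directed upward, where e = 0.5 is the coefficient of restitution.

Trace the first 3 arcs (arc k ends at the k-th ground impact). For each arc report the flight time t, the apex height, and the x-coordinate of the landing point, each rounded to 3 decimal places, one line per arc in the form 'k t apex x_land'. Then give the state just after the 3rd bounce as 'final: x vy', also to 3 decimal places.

Arc 1: start y=13.510, vy=11.100 → t=3.140, apex=19.790, x_land=17.899, impact vy=-19.705
  bounce: vy ← 0.5·19.705 = 9.852
Arc 2: start y=0.000, vy=9.852 → t=2.009, apex=4.947, x_land=29.348, impact vy=-9.852
  bounce: vy ← 0.5·9.852 = 4.926
Arc 3: start y=0.000, vy=4.926 → t=1.004, apex=1.237, x_land=35.073, impact vy=-4.926
  bounce: vy ← 0.5·4.926 = 2.463

1 3.140 19.790 17.899
2 2.009 4.947 29.348
3 1.004 1.237 35.073
final: 35.073 2.463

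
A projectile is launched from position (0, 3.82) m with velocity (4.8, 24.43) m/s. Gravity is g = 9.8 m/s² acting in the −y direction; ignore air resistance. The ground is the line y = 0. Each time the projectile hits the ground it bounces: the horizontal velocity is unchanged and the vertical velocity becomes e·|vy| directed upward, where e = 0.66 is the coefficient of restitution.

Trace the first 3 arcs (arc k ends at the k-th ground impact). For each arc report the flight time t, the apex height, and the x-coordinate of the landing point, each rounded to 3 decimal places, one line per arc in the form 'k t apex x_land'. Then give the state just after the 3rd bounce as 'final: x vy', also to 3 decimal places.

1 5.137 34.270 24.660
2 3.491 14.928 41.416
3 2.304 6.503 52.475
final: 52.475 7.451

Arc 1: start y=3.820, vy=24.430 → t=5.137, apex=34.270, x_land=24.660, impact vy=-25.917
  bounce: vy ← 0.66·25.917 = 17.105
Arc 2: start y=0.000, vy=17.105 → t=3.491, apex=14.928, x_land=41.416, impact vy=-17.105
  bounce: vy ← 0.66·17.105 = 11.289
Arc 3: start y=0.000, vy=11.289 → t=2.304, apex=6.503, x_land=52.475, impact vy=-11.289
  bounce: vy ← 0.66·11.289 = 7.451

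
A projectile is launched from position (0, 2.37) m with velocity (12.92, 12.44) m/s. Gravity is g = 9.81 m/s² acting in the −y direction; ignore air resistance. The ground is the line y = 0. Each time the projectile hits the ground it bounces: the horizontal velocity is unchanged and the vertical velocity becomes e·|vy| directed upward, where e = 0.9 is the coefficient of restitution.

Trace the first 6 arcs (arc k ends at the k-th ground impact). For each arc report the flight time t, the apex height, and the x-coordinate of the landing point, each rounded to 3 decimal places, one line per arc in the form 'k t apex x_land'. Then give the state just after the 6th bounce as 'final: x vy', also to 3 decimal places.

Arc 1: start y=2.370, vy=12.440 → t=2.714, apex=10.258, x_land=35.068, impact vy=-14.186
  bounce: vy ← 0.9·14.186 = 12.768
Arc 2: start y=0.000, vy=12.768 → t=2.603, apex=8.309, x_land=68.698, impact vy=-12.768
  bounce: vy ← 0.9·12.768 = 11.491
Arc 3: start y=0.000, vy=11.491 → t=2.343, apex=6.730, x_land=98.966, impact vy=-11.491
  bounce: vy ← 0.9·11.491 = 10.342
Arc 4: start y=0.000, vy=10.342 → t=2.108, apex=5.451, x_land=126.207, impact vy=-10.342
  bounce: vy ← 0.9·10.342 = 9.308
Arc 5: start y=0.000, vy=9.308 → t=1.898, apex=4.416, x_land=150.724, impact vy=-9.308
  bounce: vy ← 0.9·9.308 = 8.377
Arc 6: start y=0.000, vy=8.377 → t=1.708, apex=3.577, x_land=172.789, impact vy=-8.377
  bounce: vy ← 0.9·8.377 = 7.539

1 2.714 10.258 35.068
2 2.603 8.309 68.698
3 2.343 6.730 98.966
4 2.108 5.451 126.207
5 1.898 4.416 150.724
6 1.708 3.577 172.789
final: 172.789 7.539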